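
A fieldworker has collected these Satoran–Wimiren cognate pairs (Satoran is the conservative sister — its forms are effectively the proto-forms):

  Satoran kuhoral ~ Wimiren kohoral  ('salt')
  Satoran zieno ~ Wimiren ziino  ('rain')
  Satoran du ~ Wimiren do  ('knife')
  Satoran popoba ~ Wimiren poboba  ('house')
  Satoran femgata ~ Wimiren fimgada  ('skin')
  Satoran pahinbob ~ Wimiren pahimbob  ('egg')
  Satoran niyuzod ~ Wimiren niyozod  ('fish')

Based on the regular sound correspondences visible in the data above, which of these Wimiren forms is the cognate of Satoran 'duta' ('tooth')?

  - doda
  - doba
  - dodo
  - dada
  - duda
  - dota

doda

kuhoral ~ kohoral, niyuzod ~ niyozod — Satoran u corresponds to Wimiren o after a consonant, before a consonant other than r, m, n, p, b, f, v.
femgata ~ fimgada — Satoran t corresponds to Wimiren d between vowels (before a back vowel).
Applying these to Satoran 'duta':
  duta → dota   (u→o after a consonant, before a consonant other than r, m, n, p, b, f, v)
  dota → doda   (t→d between vowels (before a back vowel))
So the Wimiren cognate is 'doda'.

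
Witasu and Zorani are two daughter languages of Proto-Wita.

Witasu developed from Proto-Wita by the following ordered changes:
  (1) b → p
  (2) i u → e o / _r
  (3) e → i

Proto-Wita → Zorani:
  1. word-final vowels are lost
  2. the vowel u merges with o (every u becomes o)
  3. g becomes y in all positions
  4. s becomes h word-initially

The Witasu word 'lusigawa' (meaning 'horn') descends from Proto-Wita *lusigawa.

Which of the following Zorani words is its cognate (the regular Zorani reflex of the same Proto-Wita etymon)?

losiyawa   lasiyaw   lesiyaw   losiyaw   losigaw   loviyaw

Zorani: *lusigawa > lusigaw > losigaw > losiyaw  (by apocope, vowel merger, unconditioned shift)
Among the options, 'losiyaw' alone shows every Zorani change applied in order.

losiyaw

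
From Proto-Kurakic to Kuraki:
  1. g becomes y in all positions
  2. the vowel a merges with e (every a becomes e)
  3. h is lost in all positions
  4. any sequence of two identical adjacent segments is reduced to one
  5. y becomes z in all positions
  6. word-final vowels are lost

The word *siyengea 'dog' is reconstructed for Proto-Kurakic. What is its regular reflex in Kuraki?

Kuraki: *siyengea
  siyengea → siyenyea   [unconditioned shift]
  siyenyea → siyenyee   [vowel merger]
  siyenyee (rule 3 does not apply)
  siyenyee → siyenye   [degemination]
  siyenye → sizenze   [unconditioned shift]
  sizenze → sizenz   [apocope]
  giving Kuraki sizenz.

sizenz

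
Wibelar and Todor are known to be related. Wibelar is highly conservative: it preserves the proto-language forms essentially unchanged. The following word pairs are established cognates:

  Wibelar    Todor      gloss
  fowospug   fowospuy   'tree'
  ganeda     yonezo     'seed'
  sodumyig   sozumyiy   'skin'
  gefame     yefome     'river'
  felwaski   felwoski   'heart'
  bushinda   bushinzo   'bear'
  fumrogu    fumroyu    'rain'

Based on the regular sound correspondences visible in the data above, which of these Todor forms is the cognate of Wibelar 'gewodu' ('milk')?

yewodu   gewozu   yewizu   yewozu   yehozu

gefame ~ yefome — Wibelar g corresponds to Todor y word-initially before a front vowel.
sodumyig ~ sozumyiy — Wibelar d corresponds to Todor z between vowels (before a back vowel).
Applying these to Wibelar 'gewodu':
  gewodu → yewodu   (g→y word-initially before a front vowel)
  yewodu → yewozu   (d→z between vowels (before a back vowel))
So the Todor cognate is 'yewozu'.

yewozu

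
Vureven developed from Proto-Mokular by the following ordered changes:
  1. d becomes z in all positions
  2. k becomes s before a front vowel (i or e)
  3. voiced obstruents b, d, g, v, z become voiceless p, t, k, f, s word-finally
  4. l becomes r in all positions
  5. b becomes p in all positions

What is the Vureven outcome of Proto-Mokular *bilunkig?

pirunsik

Vureven: *bilunkig > bilunsig > bilunsik > birunsik > pirunsik  (by palatalisation, final devoicing, unconditioned shift, unconditioned shift)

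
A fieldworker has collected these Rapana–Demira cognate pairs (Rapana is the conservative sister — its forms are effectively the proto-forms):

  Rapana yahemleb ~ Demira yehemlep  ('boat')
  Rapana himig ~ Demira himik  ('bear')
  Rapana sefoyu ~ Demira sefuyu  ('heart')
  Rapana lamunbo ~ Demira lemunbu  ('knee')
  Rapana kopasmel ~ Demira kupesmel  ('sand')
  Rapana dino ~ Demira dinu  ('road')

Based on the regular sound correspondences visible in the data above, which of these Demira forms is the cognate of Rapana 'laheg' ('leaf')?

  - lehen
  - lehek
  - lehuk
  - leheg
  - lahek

yahemleb ~ yehemlep, kopasmel ~ kupesmel — Rapana a corresponds to Demira e after a consonant, before a consonant other than r, m, n, p, b, f, v.
himig ~ himik — Rapana g corresponds to Demira k word-finally.
Applying these to Rapana 'laheg':
  laheg → leheg   (a→e after a consonant, before a consonant other than r, m, n, p, b, f, v)
  leheg → lehek   (g→k word-finally)
So the Demira cognate is 'lehek'.

lehek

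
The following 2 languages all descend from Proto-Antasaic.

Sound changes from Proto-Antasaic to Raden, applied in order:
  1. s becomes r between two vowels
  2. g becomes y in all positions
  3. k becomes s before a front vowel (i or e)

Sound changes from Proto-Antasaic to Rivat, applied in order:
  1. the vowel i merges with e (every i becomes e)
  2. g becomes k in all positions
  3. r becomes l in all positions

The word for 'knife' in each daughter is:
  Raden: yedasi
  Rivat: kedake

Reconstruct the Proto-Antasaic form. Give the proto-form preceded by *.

*gedaki

Position 1: Raden has y, Rivat has k. Taking the neighbouring segments as reconstructed: Raden y could go back to *g or *y; Rivat k could go back to *k or *g — the one source consistent with every daughter is *g.
Position 6: Raden has i, Rivat has e. Raden preserves i here (none of its changes turn any other segment into i), so the proto-segment is *i.
This points to *gedaki. Verify forward in each daughter:
Raden: *gedaki
  gedaki (rule 1 does not apply)
  gedaki → yedaki   [unconditioned shift]
  yedaki → yedasi   [palatalisation]
  giving Raden yedasi.
Rivat: start from *gedaki.
  rule 1 (vowel merger): gedaki → gedake
  rule 2 (unconditioned shift): gedake → kedake
  rule 3: no change — kedake
  ⇒ Rivat kedake
No other proto-form is consistent with every reflex, so the reconstruction is *gedaki.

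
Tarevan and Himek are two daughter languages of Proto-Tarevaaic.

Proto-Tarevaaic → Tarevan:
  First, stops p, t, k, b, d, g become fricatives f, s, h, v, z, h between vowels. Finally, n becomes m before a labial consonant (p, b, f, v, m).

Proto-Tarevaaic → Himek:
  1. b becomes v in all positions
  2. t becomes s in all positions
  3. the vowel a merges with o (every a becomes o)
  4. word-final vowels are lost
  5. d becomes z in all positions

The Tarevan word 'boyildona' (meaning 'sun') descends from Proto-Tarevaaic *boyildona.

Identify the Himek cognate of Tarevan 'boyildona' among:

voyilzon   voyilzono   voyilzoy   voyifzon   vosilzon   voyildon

Himek: *boyildona > voyildona > voyildono > voyildon > voyilzon  (by unconditioned shift, vowel merger, apocope, unconditioned shift)

voyilzon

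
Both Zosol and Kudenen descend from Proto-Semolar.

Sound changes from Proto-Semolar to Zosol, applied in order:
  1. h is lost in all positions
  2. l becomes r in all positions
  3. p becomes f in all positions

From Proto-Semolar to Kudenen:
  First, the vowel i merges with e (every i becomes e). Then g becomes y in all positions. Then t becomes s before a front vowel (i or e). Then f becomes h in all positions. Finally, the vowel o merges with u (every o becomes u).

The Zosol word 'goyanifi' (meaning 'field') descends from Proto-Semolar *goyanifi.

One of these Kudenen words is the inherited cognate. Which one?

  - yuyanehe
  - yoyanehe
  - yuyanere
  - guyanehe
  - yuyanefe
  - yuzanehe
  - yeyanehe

Kudenen: *goyanifi
  goyanifi → goyanefe   [vowel merger]
  goyanefe → yoyanefe   [unconditioned shift]
  yoyanefe (rule 3 does not apply)
  yoyanefe → yoyanehe   [unconditioned shift]
  yoyanehe → yuyanehe   [vowel merger]
  giving Kudenen yuyanehe.
Only 'yuyanehe' matches the regular Kudenen development of *goyanifi.

yuyanehe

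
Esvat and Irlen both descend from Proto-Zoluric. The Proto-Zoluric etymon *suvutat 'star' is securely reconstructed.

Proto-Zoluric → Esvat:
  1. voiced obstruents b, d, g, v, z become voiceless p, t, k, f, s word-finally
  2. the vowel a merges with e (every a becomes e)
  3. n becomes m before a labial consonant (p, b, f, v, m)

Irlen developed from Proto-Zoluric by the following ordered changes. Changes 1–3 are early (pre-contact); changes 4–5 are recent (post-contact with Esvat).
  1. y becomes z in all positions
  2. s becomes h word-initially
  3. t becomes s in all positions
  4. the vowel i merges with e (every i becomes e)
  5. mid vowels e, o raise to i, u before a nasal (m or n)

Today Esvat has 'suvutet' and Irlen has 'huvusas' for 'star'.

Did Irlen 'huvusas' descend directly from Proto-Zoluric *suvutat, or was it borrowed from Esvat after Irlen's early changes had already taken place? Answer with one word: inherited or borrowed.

If inherited, *suvutat would pass through all of Irlen's changes:
Irlen: *suvutat > huvutat > huvusas  (by debuccalisation, unconditioned shift)
If borrowed from Esvat 'suvutet' after the early changes, it would undergo only the recent ones:
  rule 4 (vowel merger): no change (suvutet)
  rule 5 (pre-nasal raising): no change (suvutet)
  ⇒ as a loan: suvutet
Irlen 'huvusas' matches the inherited outcome exactly, so it is an inherited cognate, not a loan.

inherited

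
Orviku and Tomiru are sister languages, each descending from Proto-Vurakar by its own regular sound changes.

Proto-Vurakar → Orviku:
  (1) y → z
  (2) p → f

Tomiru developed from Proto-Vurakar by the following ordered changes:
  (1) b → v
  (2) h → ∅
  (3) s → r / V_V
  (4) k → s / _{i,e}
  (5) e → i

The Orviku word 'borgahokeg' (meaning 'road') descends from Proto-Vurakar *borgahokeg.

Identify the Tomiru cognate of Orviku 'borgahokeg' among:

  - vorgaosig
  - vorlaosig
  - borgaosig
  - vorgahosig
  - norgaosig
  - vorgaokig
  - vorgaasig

Tomiru: start from *borgahokeg.
  rule 1 (unconditioned shift): borgahokeg → vorgahokeg
  rule 2 (h-loss): vorgahokeg → vorgaokeg
  rule 3: no change — vorgaokeg
  rule 4 (palatalisation): vorgaokeg → vorgaoseg
  rule 5 (vowel merger): vorgaoseg → vorgaosig
  ⇒ Tomiru vorgaosig
Among the options, 'vorgaosig' alone shows every Tomiru change applied in order.

vorgaosig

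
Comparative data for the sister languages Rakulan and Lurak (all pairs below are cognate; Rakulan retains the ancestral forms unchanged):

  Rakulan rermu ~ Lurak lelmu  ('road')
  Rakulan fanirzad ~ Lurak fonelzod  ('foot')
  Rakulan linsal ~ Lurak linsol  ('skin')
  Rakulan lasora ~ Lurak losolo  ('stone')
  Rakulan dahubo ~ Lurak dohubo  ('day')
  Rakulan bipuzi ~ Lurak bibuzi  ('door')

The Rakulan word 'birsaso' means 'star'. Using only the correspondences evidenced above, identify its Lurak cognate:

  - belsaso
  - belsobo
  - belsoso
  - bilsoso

fanirzad ~ fonelzod — Rakulan i corresponds to Lurak e after a consonant, before r.
fanirzad ~ fonelzod — Rakulan r corresponds to Lurak l after a vowel, before a consonant other than r, m, n, p, b, f, v.
fanirzad ~ fonelzod, linsal ~ linsol — Rakulan a corresponds to Lurak o after a consonant, before a consonant other than r, m, n, p, b, f, v.
Applying these to Rakulan 'birsaso':
  birsaso → bersaso   (i→e after a consonant, before r)
  bersaso → belsaso   (r→l after a vowel, before a consonant other than r, m, n, p, b, f, v)
  belsaso → belsoso   (a→o after a consonant, before a consonant other than r, m, n, p, b, f, v)
So the Lurak cognate is 'belsoso'.

belsoso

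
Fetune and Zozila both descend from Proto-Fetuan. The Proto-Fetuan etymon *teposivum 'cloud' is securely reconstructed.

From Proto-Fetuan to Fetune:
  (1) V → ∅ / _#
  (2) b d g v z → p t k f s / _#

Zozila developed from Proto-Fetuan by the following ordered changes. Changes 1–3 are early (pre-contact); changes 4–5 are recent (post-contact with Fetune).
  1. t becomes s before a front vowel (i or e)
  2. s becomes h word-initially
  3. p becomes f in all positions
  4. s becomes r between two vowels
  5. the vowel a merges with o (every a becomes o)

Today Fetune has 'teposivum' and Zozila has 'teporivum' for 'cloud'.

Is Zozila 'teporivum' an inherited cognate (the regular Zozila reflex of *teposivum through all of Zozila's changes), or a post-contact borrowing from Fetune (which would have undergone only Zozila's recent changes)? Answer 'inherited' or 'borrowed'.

borrowed

If inherited, *teposivum would pass through all of Zozila's changes:
Zozila: start from *teposivum.
  rule 1 (palatalisation): teposivum → seposivum
  rule 2 (debuccalisation): seposivum → heposivum
  rule 3 (unconditioned shift): heposivum → hefosivum
  rule 4 (rhotacism): hefosivum → heforivum
  rule 5: no change — heforivum
  ⇒ Zozila heforivum
If borrowed from Fetune 'teposivum' after the early changes, it would undergo only the recent ones:
  rule 4 (rhotacism): teposivum → teporivum
  rule 5 (vowel merger): no change (teporivum)
  ⇒ as a loan: teporivum
Zozila 'teporivum' matches the loan outcome 'teporivum', not the inherited 'heforivum' — it skipped the early Zozila changes, so it was borrowed from Fetune.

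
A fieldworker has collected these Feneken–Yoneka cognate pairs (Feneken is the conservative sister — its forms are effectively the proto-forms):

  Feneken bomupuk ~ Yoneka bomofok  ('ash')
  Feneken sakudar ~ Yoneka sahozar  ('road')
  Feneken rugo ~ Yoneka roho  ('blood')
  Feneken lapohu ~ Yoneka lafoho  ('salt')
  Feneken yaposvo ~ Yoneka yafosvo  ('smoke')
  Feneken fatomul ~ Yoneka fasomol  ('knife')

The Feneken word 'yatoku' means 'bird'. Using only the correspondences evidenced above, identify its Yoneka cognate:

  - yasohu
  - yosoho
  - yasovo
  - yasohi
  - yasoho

fatomul ~ fasomol — Feneken t corresponds to Yoneka s between vowels (before a back vowel).
sakudar ~ sahozar — Feneken k corresponds to Yoneka h between vowels (before a back vowel).
lapohu ~ lafoho — Feneken u corresponds to Yoneka o word-finally.
Applying these to Feneken 'yatoku':
  yatoku → yasoku   (t→s between vowels (before a back vowel))
  yasoku → yasohu   (k→h between vowels (before a back vowel))
  yasohu → yasoho   (u→o word-finally)
So the Yoneka cognate is 'yasoho'.

yasoho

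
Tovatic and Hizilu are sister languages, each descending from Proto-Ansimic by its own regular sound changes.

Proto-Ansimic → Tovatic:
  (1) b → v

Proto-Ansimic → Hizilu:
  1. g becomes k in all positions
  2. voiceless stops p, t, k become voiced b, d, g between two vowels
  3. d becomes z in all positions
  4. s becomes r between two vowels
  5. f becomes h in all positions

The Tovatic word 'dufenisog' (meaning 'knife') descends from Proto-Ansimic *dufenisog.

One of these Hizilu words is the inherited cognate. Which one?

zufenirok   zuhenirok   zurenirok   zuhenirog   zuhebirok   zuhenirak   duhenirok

zuhenirok

Hizilu: start from *dufenisog.
  rule 1 (unconditioned shift): dufenisog → dufenisok
  rule 2: no change — dufenisok
  rule 3 (unconditioned shift): dufenisok → zufenisok
  rule 4 (rhotacism): zufenisok → zufenirok
  rule 5 (unconditioned shift): zufenirok → zuhenirok
  ⇒ Hizilu zuhenirok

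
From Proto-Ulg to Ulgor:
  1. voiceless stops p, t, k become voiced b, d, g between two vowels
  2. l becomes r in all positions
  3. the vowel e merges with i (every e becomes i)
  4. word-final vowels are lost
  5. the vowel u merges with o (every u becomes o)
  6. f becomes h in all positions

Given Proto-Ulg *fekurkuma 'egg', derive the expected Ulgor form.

higorkom

Ulgor: start from *fekurkuma.
  rule 1 (intervocalic voicing): fekurkuma → fegurkuma
  rule 2: no change — fegurkuma
  rule 3 (vowel merger): fegurkuma → figurkuma
  rule 4 (apocope): figurkuma → figurkum
  rule 5 (vowel merger): figurkum → figorkom
  rule 6 (unconditioned shift): figorkom → higorkom
  ⇒ Ulgor higorkom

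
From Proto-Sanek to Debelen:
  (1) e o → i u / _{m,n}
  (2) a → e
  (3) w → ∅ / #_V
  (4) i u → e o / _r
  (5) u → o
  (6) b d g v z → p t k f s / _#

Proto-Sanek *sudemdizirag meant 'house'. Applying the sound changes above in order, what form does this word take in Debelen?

Debelen: *sudemdizirag
  sudemdizirag → sudimdizirag   [pre-nasal raising]
  sudimdizirag → sudimdizireg   [vowel merger]
  sudimdizireg (rule 3 does not apply)
  sudimdizireg → sudimdizereg   [pre-rhotic lowering]
  sudimdizereg → sodimdizereg   [vowel merger]
  sodimdizereg → sodimdizerek   [final devoicing]
  giving Debelen sodimdizerek.

sodimdizerek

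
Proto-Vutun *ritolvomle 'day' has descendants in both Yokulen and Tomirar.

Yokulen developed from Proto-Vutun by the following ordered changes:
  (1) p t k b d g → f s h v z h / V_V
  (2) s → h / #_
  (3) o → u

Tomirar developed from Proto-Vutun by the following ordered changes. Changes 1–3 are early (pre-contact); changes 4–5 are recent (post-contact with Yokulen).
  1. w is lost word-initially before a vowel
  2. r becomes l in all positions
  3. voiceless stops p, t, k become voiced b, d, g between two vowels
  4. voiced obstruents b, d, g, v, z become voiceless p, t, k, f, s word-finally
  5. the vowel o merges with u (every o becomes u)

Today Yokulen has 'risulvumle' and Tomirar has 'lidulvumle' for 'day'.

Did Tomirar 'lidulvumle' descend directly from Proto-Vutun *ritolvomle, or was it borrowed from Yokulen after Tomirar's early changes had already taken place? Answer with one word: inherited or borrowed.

inherited

If inherited, *ritolvomle would pass through all of Tomirar's changes:
Tomirar: start from *ritolvomle.
  rule 1: no change — ritolvomle
  rule 2 (unconditioned shift): ritolvomle → litolvomle
  rule 3 (intervocalic voicing): litolvomle → lidolvomle
  rule 4: no change — lidolvomle
  rule 5 (vowel merger): lidolvomle → lidulvumle
  ⇒ Tomirar lidulvumle
If borrowed from Yokulen 'risulvumle' after the early changes, it would undergo only the recent ones:
  rule 4 (final devoicing): no change (risulvumle)
  rule 5 (vowel merger): no change (risulvumle)
  ⇒ as a loan: risulvumle
Tomirar 'lidulvumle' matches the inherited outcome exactly, so it is an inherited cognate, not a loan.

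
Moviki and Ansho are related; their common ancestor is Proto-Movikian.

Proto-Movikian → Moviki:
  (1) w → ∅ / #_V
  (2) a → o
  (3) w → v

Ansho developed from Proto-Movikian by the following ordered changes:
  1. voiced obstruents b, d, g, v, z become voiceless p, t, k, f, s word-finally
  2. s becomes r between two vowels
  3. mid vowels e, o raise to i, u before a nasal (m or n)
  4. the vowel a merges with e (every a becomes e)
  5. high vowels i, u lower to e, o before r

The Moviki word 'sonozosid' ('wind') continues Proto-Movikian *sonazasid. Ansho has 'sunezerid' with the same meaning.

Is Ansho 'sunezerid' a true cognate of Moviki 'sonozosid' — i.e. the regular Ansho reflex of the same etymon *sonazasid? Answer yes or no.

no

Derive the expected Ansho reflex of *sonazasid:
Ansho: *sonazasid > sonazasit > sonazarit > sunazarit > sunezerit  (by final devoicing, rhotacism, pre-nasal raising, vowel merger)
The regular Ansho reflex would be 'sunezerit', but the attested form is 'sunezerid'. The correspondence is irregular, so they are not cognates (the Ansho form has a different source).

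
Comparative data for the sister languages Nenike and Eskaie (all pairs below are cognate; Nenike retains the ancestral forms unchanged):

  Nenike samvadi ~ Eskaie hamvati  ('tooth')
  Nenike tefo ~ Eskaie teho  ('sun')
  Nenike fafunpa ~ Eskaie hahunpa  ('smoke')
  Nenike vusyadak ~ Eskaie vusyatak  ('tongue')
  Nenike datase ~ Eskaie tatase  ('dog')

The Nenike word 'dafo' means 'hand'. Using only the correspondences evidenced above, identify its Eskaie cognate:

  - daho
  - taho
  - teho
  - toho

datase ~ tatase — Nenike d corresponds to Eskaie t word-initially before a back vowel.
tefo ~ teho — Nenike f corresponds to Eskaie h between vowels (before a back vowel).
Applying these to Nenike 'dafo':
  dafo → tafo   (d→t word-initially before a back vowel)
  tafo → taho   (f→h between vowels (before a back vowel))
So the Eskaie cognate is 'taho'.

taho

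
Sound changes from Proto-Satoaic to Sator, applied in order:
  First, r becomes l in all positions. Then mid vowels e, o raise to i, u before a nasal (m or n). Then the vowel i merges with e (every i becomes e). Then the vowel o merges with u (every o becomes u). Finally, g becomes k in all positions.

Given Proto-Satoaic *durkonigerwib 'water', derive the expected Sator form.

Sator: start from *durkonigerwib.
  rule 1 (unconditioned shift): durkonigerwib → dulkonigelwib
  rule 2 (pre-nasal raising): dulkonigelwib → dulkunigelwib
  rule 3 (vowel merger): dulkunigelwib → dulkunegelweb
  rule 4: no change — dulkunegelweb
  rule 5 (unconditioned shift): dulkunegelweb → dulkunekelweb
  ⇒ Sator dulkunekelweb

dulkunekelweb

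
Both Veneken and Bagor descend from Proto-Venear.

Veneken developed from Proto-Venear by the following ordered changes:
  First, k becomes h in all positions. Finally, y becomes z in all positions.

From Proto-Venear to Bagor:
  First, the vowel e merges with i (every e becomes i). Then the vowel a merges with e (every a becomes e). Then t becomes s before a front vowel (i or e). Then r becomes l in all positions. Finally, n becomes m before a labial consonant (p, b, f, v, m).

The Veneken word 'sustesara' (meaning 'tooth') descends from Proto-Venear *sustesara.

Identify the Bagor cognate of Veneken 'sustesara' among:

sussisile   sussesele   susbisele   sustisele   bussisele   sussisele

Bagor: *sustesara
  sustesara → sustisara   [vowel merger]
  sustisara → sustisere   [vowel merger]
  sustisere → sussisere   [palatalisation]
  sussisere → sussisele   [unconditioned shift]
  sussisele (rule 5 does not apply)
  giving Bagor sussisele.
Only 'sussisele' matches the regular Bagor development of *sustesara.

sussisele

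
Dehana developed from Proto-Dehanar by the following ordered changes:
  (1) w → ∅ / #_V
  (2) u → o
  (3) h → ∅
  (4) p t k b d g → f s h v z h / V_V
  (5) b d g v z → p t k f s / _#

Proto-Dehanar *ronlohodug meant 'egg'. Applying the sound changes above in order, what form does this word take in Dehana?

ronloozok

Dehana: *ronlohodug
  ronlohodug (rule 1 does not apply)
  ronlohodug → ronlohodog   [vowel merger]
  ronlohodog → ronloodog   [h-loss]
  ronloodog → ronloozog   [intervocalic lenition]
  ronloozog → ronloozok   [final devoicing]
  giving Dehana ronloozok.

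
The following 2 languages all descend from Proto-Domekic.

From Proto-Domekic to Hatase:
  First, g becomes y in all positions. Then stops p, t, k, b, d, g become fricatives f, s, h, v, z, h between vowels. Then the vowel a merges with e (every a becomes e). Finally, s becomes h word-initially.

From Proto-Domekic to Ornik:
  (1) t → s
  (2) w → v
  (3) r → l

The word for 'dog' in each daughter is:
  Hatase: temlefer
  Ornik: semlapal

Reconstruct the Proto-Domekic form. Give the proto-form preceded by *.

*temlapar

Position 8: Hatase has r, Ornik has l. Hatase preserves r here (none of its changes turn any other segment into r), so the proto-segment is *r.
Position 1: Hatase has t, Ornik has s. Hatase preserves t here (none of its changes turn any other segment into t), so the proto-segment is *t.
Position 6: Hatase has f, Ornik has p. Ornik preserves p here (none of its changes turn any other segment into p), so the proto-segment is *p.
Verify the candidate proto-form against each daughter:
Hatase: *temlapar
  temlapar (rule 1 does not apply)
  temlapar → temlafar   [intervocalic lenition]
  temlafar → temlefer   [vowel merger]
  temlefer (rule 4 does not apply)
  giving Hatase temlefer.
Ornik: start from *temlapar.
  rule 1 (unconditioned shift): temlapar → semlapar
  rule 2: no change — semlapar
  rule 3 (unconditioned shift): semlapar → semlapal
  ⇒ Ornik semlapal
Only *temlapar yields all of Hatase temlefer, Ornik semlapal.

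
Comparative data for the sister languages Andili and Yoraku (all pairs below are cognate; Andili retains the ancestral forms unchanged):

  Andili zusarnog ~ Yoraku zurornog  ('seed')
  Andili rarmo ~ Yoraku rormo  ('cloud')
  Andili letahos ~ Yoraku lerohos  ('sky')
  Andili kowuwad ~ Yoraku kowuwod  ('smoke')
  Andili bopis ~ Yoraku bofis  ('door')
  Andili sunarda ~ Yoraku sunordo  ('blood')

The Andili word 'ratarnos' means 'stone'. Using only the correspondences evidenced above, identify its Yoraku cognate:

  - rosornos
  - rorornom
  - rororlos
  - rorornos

letahos ~ lerohos, kowuwad ~ kowuwod — Andili a corresponds to Yoraku o after a consonant, before a consonant other than r, m, n, p, b, f, v.
letahos ~ lerohos — Andili t corresponds to Yoraku r between vowels (before a back vowel).
zusarnog ~ zurornog, rarmo ~ rormo — Andili a corresponds to Yoraku o after a consonant, before r.
Applying these to Andili 'ratarnos':
  ratarnos → rotarnos   (a→o after a consonant, before a consonant other than r, m, n, p, b, f, v)
  rotarnos → rorarnos   (t→r between vowels (before a back vowel))
  rorarnos → rorornos   (a→o after a consonant, before r)
So the Yoraku cognate is 'rorornos'.

rorornos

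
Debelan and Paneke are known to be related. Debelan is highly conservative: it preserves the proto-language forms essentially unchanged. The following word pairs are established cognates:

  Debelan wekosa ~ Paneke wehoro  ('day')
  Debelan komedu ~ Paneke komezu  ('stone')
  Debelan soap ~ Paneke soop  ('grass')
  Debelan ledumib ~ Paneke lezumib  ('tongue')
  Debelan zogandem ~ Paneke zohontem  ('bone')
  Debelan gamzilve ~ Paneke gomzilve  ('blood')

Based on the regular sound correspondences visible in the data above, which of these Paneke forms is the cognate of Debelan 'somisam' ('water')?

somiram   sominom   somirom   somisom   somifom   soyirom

somirom

wekosa ~ wehoro — Debelan s corresponds to Paneke r between vowels (before a back vowel).
gamzilve ~ gomzilve — Debelan a corresponds to Paneke o after a consonant, before a nasal.
Applying these to Debelan 'somisam':
  somisam → somiram   (s→r between vowels (before a back vowel))
  somiram → somirom   (a→o after a consonant, before a nasal)
So the Paneke cognate is 'somirom'.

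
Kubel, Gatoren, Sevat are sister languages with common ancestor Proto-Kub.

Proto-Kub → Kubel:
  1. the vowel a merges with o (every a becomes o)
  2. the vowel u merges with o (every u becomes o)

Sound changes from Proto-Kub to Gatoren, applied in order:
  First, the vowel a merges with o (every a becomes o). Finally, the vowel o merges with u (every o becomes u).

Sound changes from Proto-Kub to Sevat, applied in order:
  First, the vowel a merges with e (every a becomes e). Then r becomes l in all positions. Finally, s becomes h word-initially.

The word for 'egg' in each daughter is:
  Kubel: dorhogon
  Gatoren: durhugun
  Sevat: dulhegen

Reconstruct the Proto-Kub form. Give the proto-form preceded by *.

Position 7: Kubel has o, Gatoren has u, Sevat has e. Taking the neighbouring segments as reconstructed: Kubel o could go back to *a or *o or *u; Gatoren u could go back to *a or *o or *u; Sevat e could go back to *a or *e — the one source consistent with every daughter is *a.
Position 5: Kubel has o, Gatoren has u, Sevat has e. Taking the neighbouring segments as reconstructed: Kubel o could go back to *a or *o or *u; Gatoren u could go back to *a or *o or *u; Sevat e could go back to *a or *e — the one source consistent with every daughter is *a.
Continuing position by position gives *durhagan; check it forward:
Kubel: *durhagan > durhogon > dorhogon  (by vowel merger, vowel merger)
Gatoren: *durhagan > durhogon > durhugun  (by vowel merger, vowel merger)
Sevat: *durhagan
  durhagan → durhegen   [vowel merger]
  durhegen → dulhegen   [unconditioned shift]
  dulhegen (rule 3 does not apply)
  giving Sevat dulhegen.
*durhagan is the unique common source.

*durhagan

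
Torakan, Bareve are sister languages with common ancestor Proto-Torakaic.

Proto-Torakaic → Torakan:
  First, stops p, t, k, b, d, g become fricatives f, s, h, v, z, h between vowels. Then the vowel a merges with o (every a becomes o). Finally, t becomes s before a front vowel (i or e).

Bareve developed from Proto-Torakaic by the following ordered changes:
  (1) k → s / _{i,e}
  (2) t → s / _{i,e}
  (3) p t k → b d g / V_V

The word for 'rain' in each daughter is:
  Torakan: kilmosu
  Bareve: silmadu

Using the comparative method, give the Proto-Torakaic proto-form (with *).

*kilmatu

Position 1: Torakan has k, Bareve has s. Torakan preserves k here (none of its changes turn any other segment into k), so the proto-segment is *k.
Position 6: Torakan has s, Bareve has d. Taking the neighbouring segments as reconstructed: Torakan s could go back to *t or *s; Bareve d could go back to *t or *d — the one source consistent with every daughter is *t.
Position 5: Torakan has o, Bareve has a. Bareve preserves a here (none of its changes turn any other segment into a), so the proto-segment is *a.
The remaining positions agree across the daughters. Check the candidate against every language:
Torakan: start from *kilmatu.
  rule 1 (intervocalic lenition): kilmatu → kilmasu
  rule 2 (vowel merger): kilmasu → kilmosu
  rule 3: no change — kilmosu
  ⇒ Torakan kilmosu
Bareve: *kilmatu > silmatu > silmadu  (by palatalisation, intervocalic voicing)
No other proto-form is consistent with every reflex, so the reconstruction is *kilmatu.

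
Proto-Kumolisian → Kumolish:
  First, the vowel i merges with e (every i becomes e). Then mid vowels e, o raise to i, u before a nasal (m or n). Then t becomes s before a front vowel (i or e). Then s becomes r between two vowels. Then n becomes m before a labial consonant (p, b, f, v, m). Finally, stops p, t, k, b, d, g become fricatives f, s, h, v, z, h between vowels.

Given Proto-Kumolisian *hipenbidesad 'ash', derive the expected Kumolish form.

Kumolish: *hipenbidesad
  hipenbidesad → hepenbedesad   [vowel merger]
  hepenbedesad → hepinbedesad   [pre-nasal raising]
  hepinbedesad (rule 3 does not apply)
  hepinbedesad → hepinbederad   [rhotacism]
  hepinbederad → hepimbederad   [nasal place assimilation]
  hepimbederad → hefimbezerad   [intervocalic lenition]
  giving Kumolish hefimbezerad.

hefimbezerad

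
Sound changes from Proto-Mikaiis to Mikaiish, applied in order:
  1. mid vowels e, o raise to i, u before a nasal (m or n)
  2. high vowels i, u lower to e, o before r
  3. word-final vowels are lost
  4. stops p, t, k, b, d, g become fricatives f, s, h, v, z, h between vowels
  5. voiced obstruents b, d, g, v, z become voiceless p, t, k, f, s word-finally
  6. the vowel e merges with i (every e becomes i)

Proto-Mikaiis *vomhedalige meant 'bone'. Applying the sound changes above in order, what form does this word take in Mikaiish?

Mikaiish: start from *vomhedalige.
  rule 1 (pre-nasal raising): vomhedalige → vumhedalige
  rule 2: no change — vumhedalige
  rule 3 (apocope): vumhedalige → vumhedalig
  rule 4 (intervocalic lenition): vumhedalig → vumhezalig
  rule 5 (final devoicing): vumhezalig → vumhezalik
  rule 6 (vowel merger): vumhezalik → vumhizalik
  ⇒ Mikaiish vumhizalik

vumhizalik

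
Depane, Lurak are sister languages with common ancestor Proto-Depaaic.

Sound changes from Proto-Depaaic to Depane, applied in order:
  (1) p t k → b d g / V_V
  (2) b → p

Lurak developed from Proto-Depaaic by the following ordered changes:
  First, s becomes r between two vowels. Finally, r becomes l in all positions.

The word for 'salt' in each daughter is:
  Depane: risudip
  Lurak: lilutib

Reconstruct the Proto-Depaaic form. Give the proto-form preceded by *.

*risutib

Position 3: Depane has s, Lurak has l. Depane preserves s here (none of its changes turn any other segment into s), so the proto-segment is *s.
Position 7: Depane has p, Lurak has b. Lurak preserves b here (none of its changes turn any other segment into b), so the proto-segment is *b.
Position 5: Depane has d, Lurak has t. Lurak preserves t here (none of its changes turn any other segment into t), so the proto-segment is *t.
Verify the candidate proto-form against each daughter:
Depane: start from *risutib.
  rule 1 (intervocalic voicing): risutib → risudib
  rule 2 (unconditioned shift): risudib → risudip
  ⇒ Depane risudip
Lurak: *risutib
  risutib → rirutib   [rhotacism]
  rirutib → lilutib   [unconditioned shift]
  giving Lurak lilutib.
No other proto-form is consistent with every reflex, so the reconstruction is *risutib.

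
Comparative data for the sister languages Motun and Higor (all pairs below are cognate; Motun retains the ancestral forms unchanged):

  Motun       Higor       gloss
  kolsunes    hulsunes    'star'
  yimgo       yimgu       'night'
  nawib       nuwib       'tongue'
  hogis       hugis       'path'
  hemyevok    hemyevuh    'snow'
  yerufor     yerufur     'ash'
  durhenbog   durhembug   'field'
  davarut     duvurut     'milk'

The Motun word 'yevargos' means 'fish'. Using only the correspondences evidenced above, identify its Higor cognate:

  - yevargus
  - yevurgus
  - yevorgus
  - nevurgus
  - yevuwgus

davarut ~ duvurut — Motun a corresponds to Higor u after a consonant, before r.
kolsunes ~ hulsunes, hogis ~ hugis — Motun o corresponds to Higor u after a consonant, before a consonant other than r, m, n, p, b, f, v.
Applying these to Motun 'yevargos':
  yevargos → yevurgos   (a→u after a consonant, before r)
  yevurgos → yevurgus   (o→u after a consonant, before a consonant other than r, m, n, p, b, f, v)
So the Higor cognate is 'yevurgus'.

yevurgus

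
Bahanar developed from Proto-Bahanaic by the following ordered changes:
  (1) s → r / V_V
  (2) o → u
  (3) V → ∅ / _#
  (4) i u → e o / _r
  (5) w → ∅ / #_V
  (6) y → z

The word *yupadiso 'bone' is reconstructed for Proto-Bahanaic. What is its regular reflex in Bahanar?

Bahanar: *yupadiso > yupadiro > yupadiru > yupadir > yupader > zupader  (by rhotacism, vowel merger, apocope, pre-rhotic lowering, unconditioned shift)

zupader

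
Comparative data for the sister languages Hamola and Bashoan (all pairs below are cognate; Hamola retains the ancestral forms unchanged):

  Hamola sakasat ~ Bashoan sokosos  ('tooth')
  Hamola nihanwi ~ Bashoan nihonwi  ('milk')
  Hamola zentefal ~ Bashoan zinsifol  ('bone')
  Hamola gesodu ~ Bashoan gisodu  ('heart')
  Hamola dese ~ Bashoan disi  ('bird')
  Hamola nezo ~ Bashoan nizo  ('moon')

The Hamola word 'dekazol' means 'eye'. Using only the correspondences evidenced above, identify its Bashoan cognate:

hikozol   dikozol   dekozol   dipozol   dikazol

dikozol

gesodu ~ gisodu, dese ~ disi — Hamola e corresponds to Bashoan i after a consonant, before a consonant other than r, m, n, p, b, f, v.
sakasat ~ sokosos, zentefal ~ zinsifol — Hamola a corresponds to Bashoan o after a consonant, before a consonant other than r, m, n, p, b, f, v.
Applying these to Hamola 'dekazol':
  dekazol → dikazol   (e→i after a consonant, before a consonant other than r, m, n, p, b, f, v)
  dikazol → dikozol   (a→o after a consonant, before a consonant other than r, m, n, p, b, f, v)
So the Bashoan cognate is 'dikozol'.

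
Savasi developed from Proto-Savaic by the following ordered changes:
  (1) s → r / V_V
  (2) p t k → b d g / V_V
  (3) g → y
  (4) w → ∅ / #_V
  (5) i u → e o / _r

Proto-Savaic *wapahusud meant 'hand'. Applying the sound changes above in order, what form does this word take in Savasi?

abahorud

Savasi: *wapahusud > wapahurud > wabahurud > abahurud > abahorud  (by rhotacism, intervocalic voicing, glide loss, pre-rhotic lowering)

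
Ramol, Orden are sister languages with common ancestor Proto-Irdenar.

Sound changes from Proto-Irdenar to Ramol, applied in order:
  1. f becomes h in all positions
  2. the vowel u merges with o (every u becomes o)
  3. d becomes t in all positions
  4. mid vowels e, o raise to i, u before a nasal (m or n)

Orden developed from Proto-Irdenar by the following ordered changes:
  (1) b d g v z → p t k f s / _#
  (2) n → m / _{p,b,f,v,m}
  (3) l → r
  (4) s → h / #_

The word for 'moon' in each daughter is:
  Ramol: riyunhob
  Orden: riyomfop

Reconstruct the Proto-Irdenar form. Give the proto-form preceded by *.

Position 5: Ramol has n, Orden has m. Ramol preserves n here (none of its changes turn any other segment into n), so the proto-segment is *n.
Position 8: Ramol has b, Orden has p. Ramol preserves b here (none of its changes turn any other segment into b), so the proto-segment is *b.
Verify the candidate proto-form against each daughter:
Ramol: start from *riyonfob.
  rule 1 (unconditioned shift): riyonfob → riyonhob
  rule 2: no change — riyonhob
  rule 3: no change — riyonhob
  rule 4 (pre-nasal raising): riyonhob → riyunhob
  ⇒ Ramol riyunhob
Orden: *riyonfob
  riyonfob → riyonfop   [final devoicing]
  riyonfop → riyomfop   [nasal place assimilation]
  riyomfop (rule 3 does not apply)
  riyomfop (rule 4 does not apply)
  giving Orden riyomfop.
No other proto-form is consistent with every reflex, so the reconstruction is *riyonfob.

*riyonfob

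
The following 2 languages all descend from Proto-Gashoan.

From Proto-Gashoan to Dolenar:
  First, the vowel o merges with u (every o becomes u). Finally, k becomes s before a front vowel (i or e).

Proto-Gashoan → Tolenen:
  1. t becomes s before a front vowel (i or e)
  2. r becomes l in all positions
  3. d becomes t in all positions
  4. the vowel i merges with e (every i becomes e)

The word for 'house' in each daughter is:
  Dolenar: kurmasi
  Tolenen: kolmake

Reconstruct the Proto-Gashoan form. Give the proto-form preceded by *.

Position 7: Dolenar has i, Tolenen has e. Dolenar preserves i here (none of its changes turn any other segment into i), so the proto-segment is *i.
Position 6: Dolenar has s, Tolenen has k. Tolenen preserves k here (none of its changes turn any other segment into k), so the proto-segment is *k.
Verify the candidate proto-form against each daughter:
Dolenar: *kormaki
  kormaki → kurmaki   [vowel merger]
  kurmaki → kurmasi   [palatalisation]
  giving Dolenar kurmasi.
Tolenen: *kormaki > kolmaki > kolmake  (by unconditioned shift, vowel merger)
Only *kormaki yields all of Dolenar kurmasi, Tolenen kolmake.

*kormaki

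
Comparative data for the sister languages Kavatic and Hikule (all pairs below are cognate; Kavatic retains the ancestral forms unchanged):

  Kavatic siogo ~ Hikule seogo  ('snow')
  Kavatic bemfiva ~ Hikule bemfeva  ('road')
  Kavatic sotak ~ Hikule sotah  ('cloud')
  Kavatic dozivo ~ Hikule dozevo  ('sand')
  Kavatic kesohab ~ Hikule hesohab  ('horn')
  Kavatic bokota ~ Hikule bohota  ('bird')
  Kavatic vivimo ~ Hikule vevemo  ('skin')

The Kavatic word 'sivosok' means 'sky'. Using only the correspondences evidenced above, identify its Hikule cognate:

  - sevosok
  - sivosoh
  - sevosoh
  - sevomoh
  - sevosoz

sevosoh

bemfiva ~ bemfeva, dozivo ~ dozevo — Kavatic i corresponds to Hikule e after a consonant, before a labial obstruent.
sotak ~ sotah — Kavatic k corresponds to Hikule h word-finally.
Applying these to Kavatic 'sivosok':
  sivosok → sevosok   (i→e after a consonant, before a labial obstruent)
  sevosok → sevosoh   (k→h word-finally)
So the Hikule cognate is 'sevosoh'.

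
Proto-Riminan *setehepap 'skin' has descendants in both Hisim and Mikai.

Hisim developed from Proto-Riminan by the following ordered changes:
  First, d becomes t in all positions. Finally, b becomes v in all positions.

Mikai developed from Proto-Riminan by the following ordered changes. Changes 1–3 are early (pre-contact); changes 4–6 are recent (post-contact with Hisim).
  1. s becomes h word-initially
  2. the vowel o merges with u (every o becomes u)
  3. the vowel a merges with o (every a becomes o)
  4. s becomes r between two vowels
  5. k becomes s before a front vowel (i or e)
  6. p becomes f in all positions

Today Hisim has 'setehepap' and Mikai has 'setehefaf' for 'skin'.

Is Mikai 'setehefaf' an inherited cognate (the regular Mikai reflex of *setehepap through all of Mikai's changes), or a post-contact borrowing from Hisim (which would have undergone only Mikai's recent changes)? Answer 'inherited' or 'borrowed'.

borrowed

If inherited, *setehepap would pass through all of Mikai's changes:
Mikai: *setehepap > hetehepap > hetehepop > hetehefof  (by debuccalisation, vowel merger, unconditioned shift)
If borrowed from Hisim 'setehepap' after the early changes, it would undergo only the recent ones:
  rule 4 (rhotacism): no change (setehepap)
  rule 5 (palatalisation): no change (setehepap)
  rule 6 (unconditioned shift): setehepap → setehefaf
  ⇒ as a loan: setehefaf
Mikai 'setehefaf' matches the loan outcome 'setehefaf', not the inherited 'hetehefof' — it skipped the early Mikai changes, so it was borrowed from Hisim.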